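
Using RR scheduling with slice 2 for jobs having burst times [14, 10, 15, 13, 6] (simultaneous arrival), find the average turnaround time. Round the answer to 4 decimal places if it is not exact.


Time quantum = 2
Execution trace:
  J1 runs 2 units, time = 2
  J2 runs 2 units, time = 4
  J3 runs 2 units, time = 6
  J4 runs 2 units, time = 8
  J5 runs 2 units, time = 10
  J1 runs 2 units, time = 12
  J2 runs 2 units, time = 14
  J3 runs 2 units, time = 16
  J4 runs 2 units, time = 18
  J5 runs 2 units, time = 20
  J1 runs 2 units, time = 22
  J2 runs 2 units, time = 24
  J3 runs 2 units, time = 26
  J4 runs 2 units, time = 28
  J5 runs 2 units, time = 30
  J1 runs 2 units, time = 32
  J2 runs 2 units, time = 34
  J3 runs 2 units, time = 36
  J4 runs 2 units, time = 38
  J1 runs 2 units, time = 40
  J2 runs 2 units, time = 42
  J3 runs 2 units, time = 44
  J4 runs 2 units, time = 46
  J1 runs 2 units, time = 48
  J3 runs 2 units, time = 50
  J4 runs 2 units, time = 52
  J1 runs 2 units, time = 54
  J3 runs 2 units, time = 56
  J4 runs 1 units, time = 57
  J3 runs 1 units, time = 58
Finish times: [54, 42, 58, 57, 30]
Average turnaround = 241/5 = 48.2

48.2


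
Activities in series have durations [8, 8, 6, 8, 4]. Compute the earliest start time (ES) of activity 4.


Activity 4 starts after activities 1 through 3 complete.
Predecessor durations: [8, 8, 6]
ES = 8 + 8 + 6 = 22

22


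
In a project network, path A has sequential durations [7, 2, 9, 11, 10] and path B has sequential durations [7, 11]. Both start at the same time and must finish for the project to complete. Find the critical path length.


Path A total = 7 + 2 + 9 + 11 + 10 = 39
Path B total = 7 + 11 = 18
Critical path = longest path = max(39, 18) = 39

39


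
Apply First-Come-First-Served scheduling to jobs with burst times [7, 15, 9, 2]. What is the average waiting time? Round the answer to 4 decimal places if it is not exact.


FCFS order (as given): [7, 15, 9, 2]
Waiting times:
  Job 1: wait = 0
  Job 2: wait = 7
  Job 3: wait = 22
  Job 4: wait = 31
Sum of waiting times = 60
Average waiting time = 60/4 = 15.0

15.0


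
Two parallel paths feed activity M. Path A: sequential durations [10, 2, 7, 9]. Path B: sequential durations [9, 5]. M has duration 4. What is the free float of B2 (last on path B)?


ES(B2) = sum of predecessors on chain B = 9
EF(B2) = ES + duration = 9 + 5 = 14
Successor of B2 is M. ES(M) = max(sum(A), sum(B)) = max(28, 14) = 28
Free float = ES(successor) - EF(current) = 28 - 14 = 14

14


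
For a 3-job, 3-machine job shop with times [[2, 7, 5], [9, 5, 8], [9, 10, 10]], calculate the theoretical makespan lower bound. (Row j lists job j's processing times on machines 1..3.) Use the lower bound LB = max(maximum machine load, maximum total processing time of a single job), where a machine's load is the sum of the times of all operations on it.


Machine loads:
  Machine 1: 2 + 9 + 9 = 20
  Machine 2: 7 + 5 + 10 = 22
  Machine 3: 5 + 8 + 10 = 23
Max machine load = 23
Job totals:
  Job 1: 14
  Job 2: 22
  Job 3: 29
Max job total = 29
Lower bound = max(23, 29) = 29

29


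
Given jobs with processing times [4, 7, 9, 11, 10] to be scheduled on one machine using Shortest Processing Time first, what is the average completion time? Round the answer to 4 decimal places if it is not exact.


Sort jobs by processing time (SPT order): [4, 7, 9, 10, 11]
Compute completion times sequentially:
  Job 1: processing = 4, completes at 4
  Job 2: processing = 7, completes at 11
  Job 3: processing = 9, completes at 20
  Job 4: processing = 10, completes at 30
  Job 5: processing = 11, completes at 41
Sum of completion times = 106
Average completion time = 106/5 = 21.2

21.2


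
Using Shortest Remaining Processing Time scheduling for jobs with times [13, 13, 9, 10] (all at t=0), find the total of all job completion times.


Since all jobs arrive at t=0, SRPT equals SPT ordering.
SPT order: [9, 10, 13, 13]
Completion times:
  Job 1: p=9, C=9
  Job 2: p=10, C=19
  Job 3: p=13, C=32
  Job 4: p=13, C=45
Total completion time = 9 + 19 + 32 + 45 = 105

105


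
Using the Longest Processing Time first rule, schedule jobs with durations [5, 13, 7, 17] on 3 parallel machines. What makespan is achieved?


Sort jobs in decreasing order (LPT): [17, 13, 7, 5]
Assign each job to the least loaded machine:
  Machine 1: jobs [17], load = 17
  Machine 2: jobs [13], load = 13
  Machine 3: jobs [7, 5], load = 12
Makespan = max load = 17

17


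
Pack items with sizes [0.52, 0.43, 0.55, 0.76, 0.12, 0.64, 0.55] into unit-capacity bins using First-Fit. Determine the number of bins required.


Place items sequentially using First-Fit:
  Item 0.52 -> new Bin 1
  Item 0.43 -> Bin 1 (now 0.95)
  Item 0.55 -> new Bin 2
  Item 0.76 -> new Bin 3
  Item 0.12 -> Bin 2 (now 0.67)
  Item 0.64 -> new Bin 4
  Item 0.55 -> new Bin 5
Total bins used = 5

5


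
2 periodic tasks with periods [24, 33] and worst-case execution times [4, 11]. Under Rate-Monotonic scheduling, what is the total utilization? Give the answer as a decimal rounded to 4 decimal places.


Compute individual utilizations (exact fractions):
  Task 1: C/T = 4/24 = 1/6 (approx. 0.1667)
  Task 2: C/T = 11/33 = 1/3 (approx. 0.3333)
Total utilization U = 1/6 + 1/3 = 1/2
Rounded to 4 decimal places: U = 0.5000
RM (Liu & Layland) bound for 2 tasks = 0.828427; compare with U = 1/2 (approx. 0.500000)
U <= bound, so schedulable by RM sufficient condition.

0.5000


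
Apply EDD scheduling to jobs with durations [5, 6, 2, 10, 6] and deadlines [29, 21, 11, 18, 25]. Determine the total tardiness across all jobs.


Sort by due date (EDD order): [(2, 11), (10, 18), (6, 21), (6, 25), (5, 29)]
Compute completion times and tardiness:
  Job 1: p=2, d=11, C=2, tardiness=max(0,2-11)=0
  Job 2: p=10, d=18, C=12, tardiness=max(0,12-18)=0
  Job 3: p=6, d=21, C=18, tardiness=max(0,18-21)=0
  Job 4: p=6, d=25, C=24, tardiness=max(0,24-25)=0
  Job 5: p=5, d=29, C=29, tardiness=max(0,29-29)=0
Total tardiness = 0

0


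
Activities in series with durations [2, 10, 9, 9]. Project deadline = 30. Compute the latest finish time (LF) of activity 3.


LF(activity 3) = deadline - sum of successor durations
Successors: activities 4 through 4 with durations [9]
Sum of successor durations = 9
LF = 30 - 9 = 21

21


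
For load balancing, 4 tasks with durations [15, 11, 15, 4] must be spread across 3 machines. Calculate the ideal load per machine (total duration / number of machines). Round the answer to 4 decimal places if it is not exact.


Total processing time = 15 + 11 + 15 + 4 = 45
Number of machines = 3
Ideal balanced load = 45 / 3 = 15.0

15.0


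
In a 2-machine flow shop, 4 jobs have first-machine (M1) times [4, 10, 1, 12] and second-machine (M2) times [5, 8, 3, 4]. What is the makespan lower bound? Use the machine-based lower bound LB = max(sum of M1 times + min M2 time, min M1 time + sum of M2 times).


LB1 = sum(M1 times) + min(M2 times) = 27 + 3 = 30
LB2 = min(M1 times) + sum(M2 times) = 1 + 20 = 21
Lower bound = max(LB1, LB2) = max(30, 21) = 30

30


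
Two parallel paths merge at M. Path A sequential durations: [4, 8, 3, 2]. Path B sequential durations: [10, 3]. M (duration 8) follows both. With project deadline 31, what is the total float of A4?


Forward pass: ES(A4) = sum of predecessors on chain A = 15
EF = ES + duration = 15 + 2 = 17
Backward pass: LF(M) = deadline = 31; LS(M) = 31 - 8 = 23
LF(A4) = LS(M) - sum(successors on chain A) = 23 - 0 = 23
LS = LF - duration = 23 - 2 = 21
Total float = LS - ES = 21 - 15 = 6

6


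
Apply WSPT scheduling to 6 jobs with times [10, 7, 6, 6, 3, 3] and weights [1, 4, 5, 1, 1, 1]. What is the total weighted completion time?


Compute p/w ratios and sort ascending (WSPT): [(6, 5), (7, 4), (3, 1), (3, 1), (6, 1), (10, 1)]
Compute weighted completion times:
  Job (p=6,w=5): C=6, w*C=5*6=30
  Job (p=7,w=4): C=13, w*C=4*13=52
  Job (p=3,w=1): C=16, w*C=1*16=16
  Job (p=3,w=1): C=19, w*C=1*19=19
  Job (p=6,w=1): C=25, w*C=1*25=25
  Job (p=10,w=1): C=35, w*C=1*35=35
Total weighted completion time = 177

177


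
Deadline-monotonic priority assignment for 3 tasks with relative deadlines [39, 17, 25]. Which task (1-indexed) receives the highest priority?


Sort tasks by relative deadline (ascending):
  Task 2: deadline = 17
  Task 3: deadline = 25
  Task 1: deadline = 39
Priority order (highest first): [2, 3, 1]
Highest priority task = 2

2


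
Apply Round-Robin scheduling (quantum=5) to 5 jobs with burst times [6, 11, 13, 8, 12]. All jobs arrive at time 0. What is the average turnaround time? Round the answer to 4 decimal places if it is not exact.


Time quantum = 5
Execution trace:
  J1 runs 5 units, time = 5
  J2 runs 5 units, time = 10
  J3 runs 5 units, time = 15
  J4 runs 5 units, time = 20
  J5 runs 5 units, time = 25
  J1 runs 1 units, time = 26
  J2 runs 5 units, time = 31
  J3 runs 5 units, time = 36
  J4 runs 3 units, time = 39
  J5 runs 5 units, time = 44
  J2 runs 1 units, time = 45
  J3 runs 3 units, time = 48
  J5 runs 2 units, time = 50
Finish times: [26, 45, 48, 39, 50]
Average turnaround = 208/5 = 41.6

41.6


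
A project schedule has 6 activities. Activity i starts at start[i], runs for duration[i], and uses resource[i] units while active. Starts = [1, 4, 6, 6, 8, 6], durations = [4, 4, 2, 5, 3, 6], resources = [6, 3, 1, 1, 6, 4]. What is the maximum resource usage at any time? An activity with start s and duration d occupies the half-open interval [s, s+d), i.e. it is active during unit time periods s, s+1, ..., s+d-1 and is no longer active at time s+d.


Each activity i is active on [start_i, start_i + duration_i).
Compute total resource usage per time slot:
  t=0: active resources = [], total = 0
  t=1: active resources = [6], total = 6
  t=2: active resources = [6], total = 6
  t=3: active resources = [6], total = 6
  t=4: active resources = [6, 3], total = 9
  t=5: active resources = [3], total = 3
  t=6: active resources = [3, 1, 1, 4], total = 9
  t=7: active resources = [3, 1, 1, 4], total = 9
  t=8: active resources = [1, 6, 4], total = 11
  t=9: active resources = [1, 6, 4], total = 11
  t=10: active resources = [1, 6, 4], total = 11
  t=11: active resources = [4], total = 4
Peak resource demand = 11

11


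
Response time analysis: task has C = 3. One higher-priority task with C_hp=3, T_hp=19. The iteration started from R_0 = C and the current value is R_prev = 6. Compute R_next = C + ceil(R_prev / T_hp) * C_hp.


R_next = C + ceil(R_prev / T_hp) * C_hp
ceil(6 / 19) = ceil(0.3158) = 1
Interference = 1 * 3 = 3
R_next = 3 + 3 = 6
R_next = R_prev, so the iteration has converged (response time = 6).

6


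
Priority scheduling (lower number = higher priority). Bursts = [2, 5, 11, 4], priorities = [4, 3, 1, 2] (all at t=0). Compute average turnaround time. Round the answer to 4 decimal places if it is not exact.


Sort by priority (ascending = highest first):
Order: [(1, 11), (2, 4), (3, 5), (4, 2)]
Completion times:
  Priority 1, burst=11, C=11
  Priority 2, burst=4, C=15
  Priority 3, burst=5, C=20
  Priority 4, burst=2, C=22
Average turnaround = 68/4 = 17.0

17.0


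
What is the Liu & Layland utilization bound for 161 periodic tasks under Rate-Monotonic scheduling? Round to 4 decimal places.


Compute 2^(1/161) = 1.0043145429
Subtract 1: 1.0043145429 - 1 = 0.0043145429
Multiply by n: 161 * 0.0043145429 = 0.6946414069
Round to 4 dp: 0.6946

0.6946


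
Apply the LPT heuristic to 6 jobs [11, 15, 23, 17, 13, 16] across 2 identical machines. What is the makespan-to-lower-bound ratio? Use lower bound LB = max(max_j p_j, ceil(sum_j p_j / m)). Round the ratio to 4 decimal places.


LPT order: [23, 17, 16, 15, 13, 11]
Machine loads after assignment: [49, 46]
LPT makespan = 49
Lower bound = max(max_job, ceil(total/2)) = max(23, 48) = 48
Ratio = 49 / 48 = 1.0208

1.0208


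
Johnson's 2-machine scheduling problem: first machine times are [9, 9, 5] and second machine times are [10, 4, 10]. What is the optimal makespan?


Apply Johnson's rule:
  Group 1 (a <= b): [(3, 5, 10), (1, 9, 10)]
  Group 2 (a > b): [(2, 9, 4)]
Optimal job order: [3, 1, 2]
Schedule:
  Job 3: M1 done at 5, M2 done at 15
  Job 1: M1 done at 14, M2 done at 25
  Job 2: M1 done at 23, M2 done at 29
Makespan = 29

29


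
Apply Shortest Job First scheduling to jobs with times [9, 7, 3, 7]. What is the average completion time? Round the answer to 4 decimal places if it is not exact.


SJF order (ascending): [3, 7, 7, 9]
Completion times:
  Job 1: burst=3, C=3
  Job 2: burst=7, C=10
  Job 3: burst=7, C=17
  Job 4: burst=9, C=26
Average completion = 56/4 = 14.0

14.0


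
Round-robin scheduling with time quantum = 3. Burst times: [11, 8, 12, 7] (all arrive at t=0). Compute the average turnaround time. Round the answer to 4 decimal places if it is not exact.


Time quantum = 3
Execution trace:
  J1 runs 3 units, time = 3
  J2 runs 3 units, time = 6
  J3 runs 3 units, time = 9
  J4 runs 3 units, time = 12
  J1 runs 3 units, time = 15
  J2 runs 3 units, time = 18
  J3 runs 3 units, time = 21
  J4 runs 3 units, time = 24
  J1 runs 3 units, time = 27
  J2 runs 2 units, time = 29
  J3 runs 3 units, time = 32
  J4 runs 1 units, time = 33
  J1 runs 2 units, time = 35
  J3 runs 3 units, time = 38
Finish times: [35, 29, 38, 33]
Average turnaround = 135/4 = 33.75

33.75


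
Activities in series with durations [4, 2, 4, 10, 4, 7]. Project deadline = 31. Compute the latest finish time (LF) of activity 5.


LF(activity 5) = deadline - sum of successor durations
Successors: activities 6 through 6 with durations [7]
Sum of successor durations = 7
LF = 31 - 7 = 24

24


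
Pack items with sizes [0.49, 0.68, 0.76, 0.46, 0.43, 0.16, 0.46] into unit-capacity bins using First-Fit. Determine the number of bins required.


Place items sequentially using First-Fit:
  Item 0.49 -> new Bin 1
  Item 0.68 -> new Bin 2
  Item 0.76 -> new Bin 3
  Item 0.46 -> Bin 1 (now 0.95)
  Item 0.43 -> new Bin 4
  Item 0.16 -> Bin 2 (now 0.84)
  Item 0.46 -> Bin 4 (now 0.89)
Total bins used = 4

4


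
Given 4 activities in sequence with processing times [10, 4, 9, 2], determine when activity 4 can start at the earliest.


Activity 4 starts after activities 1 through 3 complete.
Predecessor durations: [10, 4, 9]
ES = 10 + 4 + 9 = 23

23


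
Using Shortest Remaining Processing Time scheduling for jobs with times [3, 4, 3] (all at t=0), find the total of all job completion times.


Since all jobs arrive at t=0, SRPT equals SPT ordering.
SPT order: [3, 3, 4]
Completion times:
  Job 1: p=3, C=3
  Job 2: p=3, C=6
  Job 3: p=4, C=10
Total completion time = 3 + 6 + 10 = 19

19


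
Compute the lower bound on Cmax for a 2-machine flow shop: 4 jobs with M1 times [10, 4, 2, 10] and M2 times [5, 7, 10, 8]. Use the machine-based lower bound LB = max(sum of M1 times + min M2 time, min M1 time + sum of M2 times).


LB1 = sum(M1 times) + min(M2 times) = 26 + 5 = 31
LB2 = min(M1 times) + sum(M2 times) = 2 + 30 = 32
Lower bound = max(LB1, LB2) = max(31, 32) = 32

32


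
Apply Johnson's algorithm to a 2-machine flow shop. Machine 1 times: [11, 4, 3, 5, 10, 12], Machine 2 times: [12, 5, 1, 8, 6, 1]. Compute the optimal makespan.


Apply Johnson's rule:
  Group 1 (a <= b): [(2, 4, 5), (4, 5, 8), (1, 11, 12)]
  Group 2 (a > b): [(5, 10, 6), (3, 3, 1), (6, 12, 1)]
Optimal job order: [2, 4, 1, 5, 3, 6]
Schedule:
  Job 2: M1 done at 4, M2 done at 9
  Job 4: M1 done at 9, M2 done at 17
  Job 1: M1 done at 20, M2 done at 32
  Job 5: M1 done at 30, M2 done at 38
  Job 3: M1 done at 33, M2 done at 39
  Job 6: M1 done at 45, M2 done at 46
Makespan = 46

46


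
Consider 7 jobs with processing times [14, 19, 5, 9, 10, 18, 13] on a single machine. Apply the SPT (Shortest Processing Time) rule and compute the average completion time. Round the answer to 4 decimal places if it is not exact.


Sort jobs by processing time (SPT order): [5, 9, 10, 13, 14, 18, 19]
Compute completion times sequentially:
  Job 1: processing = 5, completes at 5
  Job 2: processing = 9, completes at 14
  Job 3: processing = 10, completes at 24
  Job 4: processing = 13, completes at 37
  Job 5: processing = 14, completes at 51
  Job 6: processing = 18, completes at 69
  Job 7: processing = 19, completes at 88
Sum of completion times = 288
Average completion time = 288/7 = 41.1429

41.1429


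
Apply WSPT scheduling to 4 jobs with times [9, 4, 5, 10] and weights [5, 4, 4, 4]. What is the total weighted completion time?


Compute p/w ratios and sort ascending (WSPT): [(4, 4), (5, 4), (9, 5), (10, 4)]
Compute weighted completion times:
  Job (p=4,w=4): C=4, w*C=4*4=16
  Job (p=5,w=4): C=9, w*C=4*9=36
  Job (p=9,w=5): C=18, w*C=5*18=90
  Job (p=10,w=4): C=28, w*C=4*28=112
Total weighted completion time = 254

254


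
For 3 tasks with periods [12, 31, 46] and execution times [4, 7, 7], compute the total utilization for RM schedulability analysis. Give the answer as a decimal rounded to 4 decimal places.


Compute individual utilizations (exact fractions):
  Task 1: C/T = 4/12 = 1/3 (approx. 0.3333)
  Task 2: C/T = 7/31 (approx. 0.2258)
  Task 3: C/T = 7/46 (approx. 0.1522)
Total utilization U = 1/3 + 7/31 + 7/46 = 3043/4278
Rounded to 4 decimal places: U = 0.7113
RM (Liu & Layland) bound for 3 tasks = 0.779763; compare with U = 3043/4278 (approx. 0.711314)
U <= bound, so schedulable by RM sufficient condition.

0.7113


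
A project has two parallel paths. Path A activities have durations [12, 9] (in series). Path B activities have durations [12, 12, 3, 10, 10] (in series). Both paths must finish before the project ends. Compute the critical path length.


Path A total = 12 + 9 = 21
Path B total = 12 + 12 + 3 + 10 + 10 = 47
Critical path = longest path = max(21, 47) = 47

47


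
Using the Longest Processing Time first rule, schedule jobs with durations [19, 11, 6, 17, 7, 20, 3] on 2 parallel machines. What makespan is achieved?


Sort jobs in decreasing order (LPT): [20, 19, 17, 11, 7, 6, 3]
Assign each job to the least loaded machine:
  Machine 1: jobs [20, 11, 7, 3], load = 41
  Machine 2: jobs [19, 17, 6], load = 42
Makespan = max load = 42

42


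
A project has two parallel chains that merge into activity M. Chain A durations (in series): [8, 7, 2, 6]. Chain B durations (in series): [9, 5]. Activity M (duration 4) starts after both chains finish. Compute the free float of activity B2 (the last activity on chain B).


ES(B2) = sum of predecessors on chain B = 9
EF(B2) = ES + duration = 9 + 5 = 14
Successor of B2 is M. ES(M) = max(sum(A), sum(B)) = max(23, 14) = 23
Free float = ES(successor) - EF(current) = 23 - 14 = 9

9


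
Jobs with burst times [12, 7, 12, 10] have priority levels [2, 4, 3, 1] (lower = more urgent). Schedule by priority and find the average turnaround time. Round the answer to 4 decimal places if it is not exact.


Sort by priority (ascending = highest first):
Order: [(1, 10), (2, 12), (3, 12), (4, 7)]
Completion times:
  Priority 1, burst=10, C=10
  Priority 2, burst=12, C=22
  Priority 3, burst=12, C=34
  Priority 4, burst=7, C=41
Average turnaround = 107/4 = 26.75

26.75


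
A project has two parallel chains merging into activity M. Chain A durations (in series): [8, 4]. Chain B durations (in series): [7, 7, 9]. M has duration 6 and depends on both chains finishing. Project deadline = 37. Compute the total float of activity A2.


Forward pass: ES(A2) = sum of predecessors on chain A = 8
EF = ES + duration = 8 + 4 = 12
Backward pass: LF(M) = deadline = 37; LS(M) = 37 - 6 = 31
LF(A2) = LS(M) - sum(successors on chain A) = 31 - 0 = 31
LS = LF - duration = 31 - 4 = 27
Total float = LS - ES = 27 - 8 = 19

19


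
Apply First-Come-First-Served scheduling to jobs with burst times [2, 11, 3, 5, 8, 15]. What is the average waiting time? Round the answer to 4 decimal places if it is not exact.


FCFS order (as given): [2, 11, 3, 5, 8, 15]
Waiting times:
  Job 1: wait = 0
  Job 2: wait = 2
  Job 3: wait = 13
  Job 4: wait = 16
  Job 5: wait = 21
  Job 6: wait = 29
Sum of waiting times = 81
Average waiting time = 81/6 = 13.5

13.5


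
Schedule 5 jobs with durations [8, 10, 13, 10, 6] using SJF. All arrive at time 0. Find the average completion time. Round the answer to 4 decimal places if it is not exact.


SJF order (ascending): [6, 8, 10, 10, 13]
Completion times:
  Job 1: burst=6, C=6
  Job 2: burst=8, C=14
  Job 3: burst=10, C=24
  Job 4: burst=10, C=34
  Job 5: burst=13, C=47
Average completion = 125/5 = 25.0

25.0


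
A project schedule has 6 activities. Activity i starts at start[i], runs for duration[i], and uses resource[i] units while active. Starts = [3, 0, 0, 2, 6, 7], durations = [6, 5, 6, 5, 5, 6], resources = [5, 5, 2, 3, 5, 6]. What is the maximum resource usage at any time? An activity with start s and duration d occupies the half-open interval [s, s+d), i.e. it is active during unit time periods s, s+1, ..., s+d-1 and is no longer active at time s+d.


Each activity i is active on [start_i, start_i + duration_i).
Compute total resource usage per time slot:
  t=0: active resources = [5, 2], total = 7
  t=1: active resources = [5, 2], total = 7
  t=2: active resources = [5, 2, 3], total = 10
  t=3: active resources = [5, 5, 2, 3], total = 15
  t=4: active resources = [5, 5, 2, 3], total = 15
  t=5: active resources = [5, 2, 3], total = 10
  t=6: active resources = [5, 3, 5], total = 13
  t=7: active resources = [5, 5, 6], total = 16
  t=8: active resources = [5, 5, 6], total = 16
  t=9: active resources = [5, 6], total = 11
  t=10: active resources = [5, 6], total = 11
  t=11: active resources = [6], total = 6
  t=12: active resources = [6], total = 6
Peak resource demand = 16

16


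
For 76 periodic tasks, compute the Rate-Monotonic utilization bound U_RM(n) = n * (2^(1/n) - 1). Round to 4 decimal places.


Compute 2^(1/76) = 1.0091620748
Subtract 1: 1.0091620748 - 1 = 0.0091620748
Multiply by n: 76 * 0.0091620748 = 0.6963176848
Round to 4 dp: 0.6963

0.6963


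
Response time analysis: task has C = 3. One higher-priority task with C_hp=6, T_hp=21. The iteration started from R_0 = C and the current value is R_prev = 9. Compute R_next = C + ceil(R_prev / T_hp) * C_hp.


R_next = C + ceil(R_prev / T_hp) * C_hp
ceil(9 / 21) = ceil(0.4286) = 1
Interference = 1 * 6 = 6
R_next = 3 + 6 = 9
R_next = R_prev, so the iteration has converged (response time = 9).

9


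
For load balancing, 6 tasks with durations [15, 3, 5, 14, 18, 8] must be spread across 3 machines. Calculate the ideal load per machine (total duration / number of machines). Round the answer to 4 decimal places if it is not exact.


Total processing time = 15 + 3 + 5 + 14 + 18 + 8 = 63
Number of machines = 3
Ideal balanced load = 63 / 3 = 21.0

21.0


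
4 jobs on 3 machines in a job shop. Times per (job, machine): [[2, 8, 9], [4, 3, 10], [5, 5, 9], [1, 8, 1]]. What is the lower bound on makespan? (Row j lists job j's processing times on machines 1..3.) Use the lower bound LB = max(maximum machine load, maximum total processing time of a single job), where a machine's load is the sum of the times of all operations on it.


Machine loads:
  Machine 1: 2 + 4 + 5 + 1 = 12
  Machine 2: 8 + 3 + 5 + 8 = 24
  Machine 3: 9 + 10 + 9 + 1 = 29
Max machine load = 29
Job totals:
  Job 1: 19
  Job 2: 17
  Job 3: 19
  Job 4: 10
Max job total = 19
Lower bound = max(29, 19) = 29

29


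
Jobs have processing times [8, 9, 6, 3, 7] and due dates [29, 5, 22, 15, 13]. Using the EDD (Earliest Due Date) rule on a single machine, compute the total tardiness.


Sort by due date (EDD order): [(9, 5), (7, 13), (3, 15), (6, 22), (8, 29)]
Compute completion times and tardiness:
  Job 1: p=9, d=5, C=9, tardiness=max(0,9-5)=4
  Job 2: p=7, d=13, C=16, tardiness=max(0,16-13)=3
  Job 3: p=3, d=15, C=19, tardiness=max(0,19-15)=4
  Job 4: p=6, d=22, C=25, tardiness=max(0,25-22)=3
  Job 5: p=8, d=29, C=33, tardiness=max(0,33-29)=4
Total tardiness = 18

18


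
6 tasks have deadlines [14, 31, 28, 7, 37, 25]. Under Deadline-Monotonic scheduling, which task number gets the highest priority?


Sort tasks by relative deadline (ascending):
  Task 4: deadline = 7
  Task 1: deadline = 14
  Task 6: deadline = 25
  Task 3: deadline = 28
  Task 2: deadline = 31
  Task 5: deadline = 37
Priority order (highest first): [4, 1, 6, 3, 2, 5]
Highest priority task = 4

4


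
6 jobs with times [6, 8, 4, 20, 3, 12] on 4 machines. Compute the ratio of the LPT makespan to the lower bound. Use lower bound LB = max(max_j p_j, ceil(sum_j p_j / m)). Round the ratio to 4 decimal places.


LPT order: [20, 12, 8, 6, 4, 3]
Machine loads after assignment: [20, 12, 11, 10]
LPT makespan = 20
Lower bound = max(max_job, ceil(total/4)) = max(20, 14) = 20
Ratio = 20 / 20 = 1.0

1.0


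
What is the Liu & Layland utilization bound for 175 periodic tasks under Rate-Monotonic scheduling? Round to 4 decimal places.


Compute 2^(1/175) = 1.0039686955
Subtract 1: 1.0039686955 - 1 = 0.0039686955
Multiply by n: 175 * 0.0039686955 = 0.6945217125
Round to 4 dp: 0.6945

0.6945


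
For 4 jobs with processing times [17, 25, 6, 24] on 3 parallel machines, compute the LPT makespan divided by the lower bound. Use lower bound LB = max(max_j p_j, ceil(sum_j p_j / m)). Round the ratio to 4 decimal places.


LPT order: [25, 24, 17, 6]
Machine loads after assignment: [25, 24, 23]
LPT makespan = 25
Lower bound = max(max_job, ceil(total/3)) = max(25, 24) = 25
Ratio = 25 / 25 = 1.0

1.0


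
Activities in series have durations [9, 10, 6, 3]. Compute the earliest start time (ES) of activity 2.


Activity 2 starts after activities 1 through 1 complete.
Predecessor durations: [9]
ES = 9 = 9

9


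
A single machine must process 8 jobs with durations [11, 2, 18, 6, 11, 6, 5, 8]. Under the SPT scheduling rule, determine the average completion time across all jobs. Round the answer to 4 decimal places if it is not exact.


Sort jobs by processing time (SPT order): [2, 5, 6, 6, 8, 11, 11, 18]
Compute completion times sequentially:
  Job 1: processing = 2, completes at 2
  Job 2: processing = 5, completes at 7
  Job 3: processing = 6, completes at 13
  Job 4: processing = 6, completes at 19
  Job 5: processing = 8, completes at 27
  Job 6: processing = 11, completes at 38
  Job 7: processing = 11, completes at 49
  Job 8: processing = 18, completes at 67
Sum of completion times = 222
Average completion time = 222/8 = 27.75

27.75


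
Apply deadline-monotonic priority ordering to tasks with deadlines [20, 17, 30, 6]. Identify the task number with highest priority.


Sort tasks by relative deadline (ascending):
  Task 4: deadline = 6
  Task 2: deadline = 17
  Task 1: deadline = 20
  Task 3: deadline = 30
Priority order (highest first): [4, 2, 1, 3]
Highest priority task = 4

4


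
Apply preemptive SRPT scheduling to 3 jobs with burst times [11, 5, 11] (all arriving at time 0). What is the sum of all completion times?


Since all jobs arrive at t=0, SRPT equals SPT ordering.
SPT order: [5, 11, 11]
Completion times:
  Job 1: p=5, C=5
  Job 2: p=11, C=16
  Job 3: p=11, C=27
Total completion time = 5 + 16 + 27 = 48

48


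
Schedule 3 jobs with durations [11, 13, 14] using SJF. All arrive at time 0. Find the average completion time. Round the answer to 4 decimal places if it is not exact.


SJF order (ascending): [11, 13, 14]
Completion times:
  Job 1: burst=11, C=11
  Job 2: burst=13, C=24
  Job 3: burst=14, C=38
Average completion = 73/3 = 24.3333

24.3333


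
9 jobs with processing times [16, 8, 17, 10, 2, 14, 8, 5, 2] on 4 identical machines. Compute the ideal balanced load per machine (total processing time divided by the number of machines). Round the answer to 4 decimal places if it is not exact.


Total processing time = 16 + 8 + 17 + 10 + 2 + 14 + 8 + 5 + 2 = 82
Number of machines = 4
Ideal balanced load = 82 / 4 = 20.5

20.5


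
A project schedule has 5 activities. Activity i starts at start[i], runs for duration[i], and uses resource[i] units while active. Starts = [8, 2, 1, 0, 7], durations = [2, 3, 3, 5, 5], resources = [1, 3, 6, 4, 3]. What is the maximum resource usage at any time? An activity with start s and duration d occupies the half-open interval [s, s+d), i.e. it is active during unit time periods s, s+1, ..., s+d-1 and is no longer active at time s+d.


Each activity i is active on [start_i, start_i + duration_i).
Compute total resource usage per time slot:
  t=0: active resources = [4], total = 4
  t=1: active resources = [6, 4], total = 10
  t=2: active resources = [3, 6, 4], total = 13
  t=3: active resources = [3, 6, 4], total = 13
  t=4: active resources = [3, 4], total = 7
  t=5: active resources = [], total = 0
  t=6: active resources = [], total = 0
  t=7: active resources = [3], total = 3
  t=8: active resources = [1, 3], total = 4
  t=9: active resources = [1, 3], total = 4
  t=10: active resources = [3], total = 3
  t=11: active resources = [3], total = 3
Peak resource demand = 13

13


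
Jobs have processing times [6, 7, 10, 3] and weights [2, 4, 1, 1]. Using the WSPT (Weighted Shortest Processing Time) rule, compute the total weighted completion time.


Compute p/w ratios and sort ascending (WSPT): [(7, 4), (6, 2), (3, 1), (10, 1)]
Compute weighted completion times:
  Job (p=7,w=4): C=7, w*C=4*7=28
  Job (p=6,w=2): C=13, w*C=2*13=26
  Job (p=3,w=1): C=16, w*C=1*16=16
  Job (p=10,w=1): C=26, w*C=1*26=26
Total weighted completion time = 96

96


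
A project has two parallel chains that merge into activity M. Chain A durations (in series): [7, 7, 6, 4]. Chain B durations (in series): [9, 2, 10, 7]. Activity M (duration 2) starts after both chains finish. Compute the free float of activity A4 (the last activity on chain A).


ES(A4) = sum of predecessors on chain A = 20
EF(A4) = ES + duration = 20 + 4 = 24
Successor of A4 is M. ES(M) = max(sum(A), sum(B)) = max(24, 28) = 28
Free float = ES(successor) - EF(current) = 28 - 24 = 4

4


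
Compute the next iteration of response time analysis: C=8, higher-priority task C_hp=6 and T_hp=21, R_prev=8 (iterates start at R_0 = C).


R_next = C + ceil(R_prev / T_hp) * C_hp
ceil(8 / 21) = ceil(0.381) = 1
Interference = 1 * 6 = 6
R_next = 8 + 6 = 14

14


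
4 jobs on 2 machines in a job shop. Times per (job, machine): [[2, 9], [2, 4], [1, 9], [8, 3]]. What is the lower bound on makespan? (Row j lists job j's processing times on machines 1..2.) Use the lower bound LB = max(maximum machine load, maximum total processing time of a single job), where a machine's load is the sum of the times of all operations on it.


Machine loads:
  Machine 1: 2 + 2 + 1 + 8 = 13
  Machine 2: 9 + 4 + 9 + 3 = 25
Max machine load = 25
Job totals:
  Job 1: 11
  Job 2: 6
  Job 3: 10
  Job 4: 11
Max job total = 11
Lower bound = max(25, 11) = 25

25


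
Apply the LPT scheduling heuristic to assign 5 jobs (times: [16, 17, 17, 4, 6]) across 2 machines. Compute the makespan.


Sort jobs in decreasing order (LPT): [17, 17, 16, 6, 4]
Assign each job to the least loaded machine:
  Machine 1: jobs [17, 16], load = 33
  Machine 2: jobs [17, 6, 4], load = 27
Makespan = max load = 33

33


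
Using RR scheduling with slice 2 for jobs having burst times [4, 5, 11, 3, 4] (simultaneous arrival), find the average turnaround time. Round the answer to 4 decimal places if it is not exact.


Time quantum = 2
Execution trace:
  J1 runs 2 units, time = 2
  J2 runs 2 units, time = 4
  J3 runs 2 units, time = 6
  J4 runs 2 units, time = 8
  J5 runs 2 units, time = 10
  J1 runs 2 units, time = 12
  J2 runs 2 units, time = 14
  J3 runs 2 units, time = 16
  J4 runs 1 units, time = 17
  J5 runs 2 units, time = 19
  J2 runs 1 units, time = 20
  J3 runs 2 units, time = 22
  J3 runs 2 units, time = 24
  J3 runs 2 units, time = 26
  J3 runs 1 units, time = 27
Finish times: [12, 20, 27, 17, 19]
Average turnaround = 95/5 = 19.0

19.0


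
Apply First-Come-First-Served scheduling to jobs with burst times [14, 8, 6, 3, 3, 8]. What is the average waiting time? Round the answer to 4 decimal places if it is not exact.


FCFS order (as given): [14, 8, 6, 3, 3, 8]
Waiting times:
  Job 1: wait = 0
  Job 2: wait = 14
  Job 3: wait = 22
  Job 4: wait = 28
  Job 5: wait = 31
  Job 6: wait = 34
Sum of waiting times = 129
Average waiting time = 129/6 = 21.5

21.5


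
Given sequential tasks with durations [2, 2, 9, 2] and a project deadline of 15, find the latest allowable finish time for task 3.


LF(activity 3) = deadline - sum of successor durations
Successors: activities 4 through 4 with durations [2]
Sum of successor durations = 2
LF = 15 - 2 = 13

13


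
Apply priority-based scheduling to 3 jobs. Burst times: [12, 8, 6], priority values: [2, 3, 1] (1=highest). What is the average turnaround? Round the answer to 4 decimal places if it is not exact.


Sort by priority (ascending = highest first):
Order: [(1, 6), (2, 12), (3, 8)]
Completion times:
  Priority 1, burst=6, C=6
  Priority 2, burst=12, C=18
  Priority 3, burst=8, C=26
Average turnaround = 50/3 = 16.6667

16.6667


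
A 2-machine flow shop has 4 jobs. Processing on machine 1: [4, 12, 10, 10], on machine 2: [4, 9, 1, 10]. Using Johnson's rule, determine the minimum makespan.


Apply Johnson's rule:
  Group 1 (a <= b): [(1, 4, 4), (4, 10, 10)]
  Group 2 (a > b): [(2, 12, 9), (3, 10, 1)]
Optimal job order: [1, 4, 2, 3]
Schedule:
  Job 1: M1 done at 4, M2 done at 8
  Job 4: M1 done at 14, M2 done at 24
  Job 2: M1 done at 26, M2 done at 35
  Job 3: M1 done at 36, M2 done at 37
Makespan = 37

37


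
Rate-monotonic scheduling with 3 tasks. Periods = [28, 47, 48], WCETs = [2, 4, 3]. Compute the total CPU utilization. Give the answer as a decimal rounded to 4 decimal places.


Compute individual utilizations (exact fractions):
  Task 1: C/T = 2/28 = 1/14 (approx. 0.0714)
  Task 2: C/T = 4/47 (approx. 0.0851)
  Task 3: C/T = 3/48 = 1/16 (approx. 0.0625)
Total utilization U = 1/14 + 4/47 + 1/16 = 1153/5264
Rounded to 4 decimal places: U = 0.2190
RM (Liu & Layland) bound for 3 tasks = 0.779763; compare with U = 1153/5264 (approx. 0.219035)
U <= bound, so schedulable by RM sufficient condition.

0.2190


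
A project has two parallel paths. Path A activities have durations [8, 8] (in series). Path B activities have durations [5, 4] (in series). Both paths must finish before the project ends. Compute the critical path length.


Path A total = 8 + 8 = 16
Path B total = 5 + 4 = 9
Critical path = longest path = max(16, 9) = 16

16


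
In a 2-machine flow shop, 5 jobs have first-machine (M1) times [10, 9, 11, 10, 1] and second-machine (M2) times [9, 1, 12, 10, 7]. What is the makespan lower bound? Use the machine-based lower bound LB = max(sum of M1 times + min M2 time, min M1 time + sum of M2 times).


LB1 = sum(M1 times) + min(M2 times) = 41 + 1 = 42
LB2 = min(M1 times) + sum(M2 times) = 1 + 39 = 40
Lower bound = max(LB1, LB2) = max(42, 40) = 42

42


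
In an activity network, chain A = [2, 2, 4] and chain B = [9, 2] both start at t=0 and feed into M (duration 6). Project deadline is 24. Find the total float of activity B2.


Forward pass: ES(B2) = sum of predecessors on chain B = 9
EF = ES + duration = 9 + 2 = 11
Backward pass: LF(M) = deadline = 24; LS(M) = 24 - 6 = 18
LF(B2) = LS(M) - sum(successors on chain B) = 18 - 0 = 18
LS = LF - duration = 18 - 2 = 16
Total float = LS - ES = 16 - 9 = 7

7


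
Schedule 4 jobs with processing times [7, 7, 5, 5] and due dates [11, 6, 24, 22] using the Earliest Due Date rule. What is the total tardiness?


Sort by due date (EDD order): [(7, 6), (7, 11), (5, 22), (5, 24)]
Compute completion times and tardiness:
  Job 1: p=7, d=6, C=7, tardiness=max(0,7-6)=1
  Job 2: p=7, d=11, C=14, tardiness=max(0,14-11)=3
  Job 3: p=5, d=22, C=19, tardiness=max(0,19-22)=0
  Job 4: p=5, d=24, C=24, tardiness=max(0,24-24)=0
Total tardiness = 4

4


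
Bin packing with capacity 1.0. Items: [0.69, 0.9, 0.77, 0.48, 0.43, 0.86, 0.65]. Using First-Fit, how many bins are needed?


Place items sequentially using First-Fit:
  Item 0.69 -> new Bin 1
  Item 0.9 -> new Bin 2
  Item 0.77 -> new Bin 3
  Item 0.48 -> new Bin 4
  Item 0.43 -> Bin 4 (now 0.91)
  Item 0.86 -> new Bin 5
  Item 0.65 -> new Bin 6
Total bins used = 6

6


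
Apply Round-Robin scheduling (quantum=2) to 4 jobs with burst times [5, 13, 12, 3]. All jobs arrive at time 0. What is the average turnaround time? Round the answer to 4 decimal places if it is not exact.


Time quantum = 2
Execution trace:
  J1 runs 2 units, time = 2
  J2 runs 2 units, time = 4
  J3 runs 2 units, time = 6
  J4 runs 2 units, time = 8
  J1 runs 2 units, time = 10
  J2 runs 2 units, time = 12
  J3 runs 2 units, time = 14
  J4 runs 1 units, time = 15
  J1 runs 1 units, time = 16
  J2 runs 2 units, time = 18
  J3 runs 2 units, time = 20
  J2 runs 2 units, time = 22
  J3 runs 2 units, time = 24
  J2 runs 2 units, time = 26
  J3 runs 2 units, time = 28
  J2 runs 2 units, time = 30
  J3 runs 2 units, time = 32
  J2 runs 1 units, time = 33
Finish times: [16, 33, 32, 15]
Average turnaround = 96/4 = 24.0

24.0


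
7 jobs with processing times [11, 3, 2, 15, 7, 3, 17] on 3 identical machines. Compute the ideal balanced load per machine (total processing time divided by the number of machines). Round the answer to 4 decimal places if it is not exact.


Total processing time = 11 + 3 + 2 + 15 + 7 + 3 + 17 = 58
Number of machines = 3
Ideal balanced load = 58 / 3 = 19.3333

19.3333


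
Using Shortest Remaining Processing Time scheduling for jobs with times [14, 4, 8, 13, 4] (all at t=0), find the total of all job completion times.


Since all jobs arrive at t=0, SRPT equals SPT ordering.
SPT order: [4, 4, 8, 13, 14]
Completion times:
  Job 1: p=4, C=4
  Job 2: p=4, C=8
  Job 3: p=8, C=16
  Job 4: p=13, C=29
  Job 5: p=14, C=43
Total completion time = 4 + 8 + 16 + 29 + 43 = 100

100


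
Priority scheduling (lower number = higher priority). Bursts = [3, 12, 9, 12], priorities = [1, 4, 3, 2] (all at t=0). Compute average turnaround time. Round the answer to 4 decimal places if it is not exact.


Sort by priority (ascending = highest first):
Order: [(1, 3), (2, 12), (3, 9), (4, 12)]
Completion times:
  Priority 1, burst=3, C=3
  Priority 2, burst=12, C=15
  Priority 3, burst=9, C=24
  Priority 4, burst=12, C=36
Average turnaround = 78/4 = 19.5

19.5


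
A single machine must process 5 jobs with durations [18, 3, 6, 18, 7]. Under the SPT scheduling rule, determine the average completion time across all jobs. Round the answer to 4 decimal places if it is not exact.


Sort jobs by processing time (SPT order): [3, 6, 7, 18, 18]
Compute completion times sequentially:
  Job 1: processing = 3, completes at 3
  Job 2: processing = 6, completes at 9
  Job 3: processing = 7, completes at 16
  Job 4: processing = 18, completes at 34
  Job 5: processing = 18, completes at 52
Sum of completion times = 114
Average completion time = 114/5 = 22.8

22.8


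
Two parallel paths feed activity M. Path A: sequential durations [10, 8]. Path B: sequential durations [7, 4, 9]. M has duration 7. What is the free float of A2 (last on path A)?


ES(A2) = sum of predecessors on chain A = 10
EF(A2) = ES + duration = 10 + 8 = 18
Successor of A2 is M. ES(M) = max(sum(A), sum(B)) = max(18, 20) = 20
Free float = ES(successor) - EF(current) = 20 - 18 = 2

2


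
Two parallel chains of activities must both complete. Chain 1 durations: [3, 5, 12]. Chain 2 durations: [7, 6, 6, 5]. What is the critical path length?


Path A total = 3 + 5 + 12 = 20
Path B total = 7 + 6 + 6 + 5 = 24
Critical path = longest path = max(20, 24) = 24

24


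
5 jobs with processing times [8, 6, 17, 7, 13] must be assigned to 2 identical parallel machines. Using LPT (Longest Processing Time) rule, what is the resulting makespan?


Sort jobs in decreasing order (LPT): [17, 13, 8, 7, 6]
Assign each job to the least loaded machine:
  Machine 1: jobs [17, 7], load = 24
  Machine 2: jobs [13, 8, 6], load = 27
Makespan = max load = 27

27


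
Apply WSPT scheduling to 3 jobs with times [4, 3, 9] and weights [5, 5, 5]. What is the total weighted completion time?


Compute p/w ratios and sort ascending (WSPT): [(3, 5), (4, 5), (9, 5)]
Compute weighted completion times:
  Job (p=3,w=5): C=3, w*C=5*3=15
  Job (p=4,w=5): C=7, w*C=5*7=35
  Job (p=9,w=5): C=16, w*C=5*16=80
Total weighted completion time = 130

130
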